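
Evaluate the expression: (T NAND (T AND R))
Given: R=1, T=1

Substituting: (1 NAND (1 AND 1))
= 0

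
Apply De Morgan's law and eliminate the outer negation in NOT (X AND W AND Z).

NOT X OR NOT W OR NOT Z
De Morgan's: NOT(AND of terms) = OR of negations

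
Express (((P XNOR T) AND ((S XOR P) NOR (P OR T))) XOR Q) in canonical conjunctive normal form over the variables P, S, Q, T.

(P OR S OR Q OR NOT T) AND (P OR S OR NOT Q OR T) AND (P OR NOT S OR Q OR T) AND (P OR NOT S OR Q OR NOT T) AND (NOT P OR S OR Q OR T) AND (NOT P OR S OR Q OR NOT T) AND (NOT P OR NOT S OR Q OR T) AND (NOT P OR NOT S OR Q OR NOT T)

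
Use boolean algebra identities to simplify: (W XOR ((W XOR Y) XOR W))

By XOR self-cancellation ((E XOR v) XOR v = E):
= (W XOR Y)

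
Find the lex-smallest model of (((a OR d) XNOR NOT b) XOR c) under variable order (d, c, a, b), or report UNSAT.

d=0, c=0, a=0, b=1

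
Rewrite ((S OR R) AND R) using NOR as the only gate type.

((((S NOR R) NOR (S NOR R)) NOR ((S NOR R) NOR (S NOR R))) NOR (R NOR R))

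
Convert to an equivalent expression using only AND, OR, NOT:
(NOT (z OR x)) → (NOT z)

(z OR x) OR (NOT z)
(Implication elimination: A → B = NOT A OR B)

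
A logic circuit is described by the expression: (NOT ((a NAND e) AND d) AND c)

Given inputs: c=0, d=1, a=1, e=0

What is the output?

Substituting: (NOT ((1 NAND 0) AND 1) AND 0)
= 0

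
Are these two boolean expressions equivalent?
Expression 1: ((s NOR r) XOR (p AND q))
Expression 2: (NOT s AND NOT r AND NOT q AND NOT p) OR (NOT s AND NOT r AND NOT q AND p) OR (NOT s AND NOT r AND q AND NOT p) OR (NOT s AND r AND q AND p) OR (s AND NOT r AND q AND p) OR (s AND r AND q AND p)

Yes, they are equivalent — the two output columns agree on all 16 assignments:
s | r | q | p | Expression 1 | Expression 2
-------------------------------------------
0 | 0 | 0 | 0 | 1 | 1
0 | 0 | 0 | 1 | 1 | 1
0 | 0 | 1 | 0 | 1 | 1
0 | 0 | 1 | 1 | 0 | 0
0 | 1 | 0 | 0 | 0 | 0
0 | 1 | 0 | 1 | 0 | 0
0 | 1 | 1 | 0 | 0 | 0
0 | 1 | 1 | 1 | 1 | 1
1 | 0 | 0 | 0 | 0 | 0
1 | 0 | 0 | 1 | 0 | 0
1 | 0 | 1 | 0 | 0 | 0
1 | 0 | 1 | 1 | 1 | 1
1 | 1 | 0 | 0 | 0 | 0
1 | 1 | 0 | 1 | 0 | 0
1 | 1 | 1 | 0 | 0 | 0
1 | 1 | 1 | 1 | 1 | 1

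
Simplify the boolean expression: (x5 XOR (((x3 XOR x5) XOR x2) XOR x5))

By XOR self-cancellation ((E XOR v) XOR v = E):
= ((x3 XOR x5) XOR x2)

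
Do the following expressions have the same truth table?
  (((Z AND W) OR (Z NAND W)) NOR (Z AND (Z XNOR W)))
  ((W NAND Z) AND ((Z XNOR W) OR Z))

No. Counterexample: with W=0, Z=0, Expression 1 = 0 but Expression 2 = 1.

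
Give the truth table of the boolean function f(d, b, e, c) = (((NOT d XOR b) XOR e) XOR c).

d | b | e | c | Output
----------------------
0 | 0 | 0 | 0 | 1
0 | 0 | 0 | 1 | 0
0 | 0 | 1 | 0 | 0
0 | 0 | 1 | 1 | 1
0 | 1 | 0 | 0 | 0
0 | 1 | 0 | 1 | 1
0 | 1 | 1 | 0 | 1
0 | 1 | 1 | 1 | 0
1 | 0 | 0 | 0 | 0
1 | 0 | 0 | 1 | 1
1 | 0 | 1 | 0 | 1
1 | 0 | 1 | 1 | 0
1 | 1 | 0 | 0 | 1
1 | 1 | 0 | 1 | 0
1 | 1 | 1 | 0 | 0
1 | 1 | 1 | 1 | 1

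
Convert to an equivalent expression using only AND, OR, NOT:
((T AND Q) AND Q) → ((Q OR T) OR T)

NOT ((T AND Q) AND Q) OR ((Q OR T) OR T)
(Implication elimination: A → B = NOT A OR B)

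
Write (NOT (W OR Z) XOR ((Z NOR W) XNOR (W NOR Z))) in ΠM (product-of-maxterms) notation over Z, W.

ΠM(0) = (Z OR W)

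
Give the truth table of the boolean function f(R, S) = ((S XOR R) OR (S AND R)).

R | S | Output
--------------
0 | 0 | 0
0 | 1 | 1
1 | 0 | 1
1 | 1 | 1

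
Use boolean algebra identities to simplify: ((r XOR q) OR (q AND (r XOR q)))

By absorption (E OR (E AND v) = E):
= (r XOR q)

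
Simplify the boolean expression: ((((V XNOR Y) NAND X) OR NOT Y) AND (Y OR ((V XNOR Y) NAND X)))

By distribution ((E OR v) AND (E OR NOT v) = E):
= ((V XNOR Y) NAND X)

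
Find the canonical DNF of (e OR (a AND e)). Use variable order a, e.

(NOT a AND e) OR (a AND e)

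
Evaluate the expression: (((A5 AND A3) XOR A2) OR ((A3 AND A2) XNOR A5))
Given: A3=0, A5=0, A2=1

Substituting: (((0 AND 0) XOR 1) OR ((0 AND 1) XNOR 0))
= 1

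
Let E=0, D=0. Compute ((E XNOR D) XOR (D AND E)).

Substituting: ((0 XNOR 0) XOR (0 AND 0))
= 1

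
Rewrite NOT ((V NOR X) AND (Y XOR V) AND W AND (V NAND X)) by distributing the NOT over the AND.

NOT (V NOR X) OR NOT (Y XOR V) OR NOT W OR NOT (V NAND X)
De Morgan's: NOT(AND of terms) = OR of negations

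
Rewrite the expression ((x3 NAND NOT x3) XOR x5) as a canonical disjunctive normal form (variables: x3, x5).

(NOT x3 AND NOT x5) OR (x3 AND NOT x5)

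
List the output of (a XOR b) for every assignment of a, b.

a | b | Output
--------------
0 | 0 | 0
0 | 1 | 1
1 | 0 | 1
1 | 1 | 0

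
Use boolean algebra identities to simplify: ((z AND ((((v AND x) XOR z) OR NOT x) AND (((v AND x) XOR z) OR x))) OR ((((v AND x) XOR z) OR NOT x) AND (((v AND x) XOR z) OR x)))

By absorption (E OR (E AND v) = E) then distribution ((E OR v) AND (E OR NOT v) = E):
= ((v AND x) XOR z)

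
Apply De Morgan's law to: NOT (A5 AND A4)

NOT A5 OR NOT A4
De Morgan's: NOT(AND of terms) = OR of negations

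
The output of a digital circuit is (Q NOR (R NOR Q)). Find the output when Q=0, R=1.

Substituting: (0 NOR (1 NOR 0))
= 1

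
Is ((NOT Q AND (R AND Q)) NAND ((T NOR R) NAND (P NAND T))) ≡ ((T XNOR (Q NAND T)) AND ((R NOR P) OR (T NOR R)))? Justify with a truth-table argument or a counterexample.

No. Counterexample: with Q=0, R=0, T=0, P=0, Expression 1 = 1 but Expression 2 = 0.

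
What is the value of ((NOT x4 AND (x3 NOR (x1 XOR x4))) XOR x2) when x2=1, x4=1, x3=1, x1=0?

Substituting: ((NOT 1 AND (1 NOR (0 XOR 1))) XOR 1)
= 1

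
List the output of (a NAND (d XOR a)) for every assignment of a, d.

a | d | Output
--------------
0 | 0 | 1
0 | 1 | 1
1 | 0 | 0
1 | 1 | 1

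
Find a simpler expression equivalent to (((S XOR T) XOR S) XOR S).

By XOR self-cancellation ((E XOR v) XOR v = E):
= (S XOR T)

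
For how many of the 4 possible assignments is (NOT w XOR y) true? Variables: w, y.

Satisfying assignments: (0,0), (1,1)
Count: 2 out of 4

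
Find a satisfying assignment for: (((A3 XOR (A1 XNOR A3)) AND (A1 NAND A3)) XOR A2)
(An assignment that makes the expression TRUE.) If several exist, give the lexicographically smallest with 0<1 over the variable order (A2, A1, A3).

A2=0, A1=0, A3=0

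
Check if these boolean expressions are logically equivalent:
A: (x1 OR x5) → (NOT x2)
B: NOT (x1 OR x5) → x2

No, Inverse is not equivalent to original (counterexample: x2=0, x1=0, x5=0)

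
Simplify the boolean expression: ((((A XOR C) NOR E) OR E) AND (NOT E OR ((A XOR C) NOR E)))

By distribution ((E OR v) AND (E OR NOT v) = E):
= ((A XOR C) NOR E)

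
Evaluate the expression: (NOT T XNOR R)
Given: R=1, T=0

Substituting: (NOT 0 XNOR 1)
= 1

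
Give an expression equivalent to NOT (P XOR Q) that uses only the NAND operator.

(((P NAND (P NAND Q)) NAND (Q NAND (P NAND Q))) NAND ((P NAND (P NAND Q)) NAND (Q NAND (P NAND Q))))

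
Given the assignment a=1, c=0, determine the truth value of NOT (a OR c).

Substituting: NOT (1 OR 0)
= 0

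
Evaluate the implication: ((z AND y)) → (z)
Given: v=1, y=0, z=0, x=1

Antecedent ((z AND y)) = 0; consequent (z) = 0.
0 → 0 = 1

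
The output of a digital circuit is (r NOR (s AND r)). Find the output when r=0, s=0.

Substituting: (0 NOR (0 AND 0))
= 1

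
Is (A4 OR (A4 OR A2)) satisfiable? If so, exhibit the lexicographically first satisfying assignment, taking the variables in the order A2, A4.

A2=0, A4=1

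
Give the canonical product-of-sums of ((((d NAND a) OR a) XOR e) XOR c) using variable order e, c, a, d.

ΠM(4, 5, 6, 7, 8, 9, 10, 11) = (e OR NOT c OR a OR d) AND (e OR NOT c OR a OR NOT d) AND (e OR NOT c OR NOT a OR d) AND (e OR NOT c OR NOT a OR NOT d) AND (NOT e OR c OR a OR d) AND (NOT e OR c OR a OR NOT d) AND (NOT e OR c OR NOT a OR d) AND (NOT e OR c OR NOT a OR NOT d)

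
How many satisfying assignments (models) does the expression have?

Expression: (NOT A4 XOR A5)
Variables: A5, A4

Satisfying assignments: (0,0), (1,1)
Count: 2 out of 4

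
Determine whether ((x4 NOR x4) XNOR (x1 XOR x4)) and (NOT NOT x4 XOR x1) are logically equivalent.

No. Counterexample: with x4=1, x1=0, Expression 1 = 0 but Expression 2 = 1.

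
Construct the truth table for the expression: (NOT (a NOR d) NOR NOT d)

a | d | Output
--------------
0 | 0 | 0
0 | 1 | 0
1 | 0 | 0
1 | 1 | 0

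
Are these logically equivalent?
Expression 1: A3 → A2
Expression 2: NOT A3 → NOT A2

No, Inverse is not equivalent to original (counterexample: A3=0, A2=1, A1=0)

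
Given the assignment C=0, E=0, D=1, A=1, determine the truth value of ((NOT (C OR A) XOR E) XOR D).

Substituting: ((NOT (0 OR 1) XOR 0) XOR 1)
= 1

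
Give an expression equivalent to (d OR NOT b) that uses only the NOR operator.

((d NOR (b NOR b)) NOR (d NOR (b NOR b)))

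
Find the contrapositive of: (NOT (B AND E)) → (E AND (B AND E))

Contrapositive: NOT (E AND (B AND E)) → (B AND E)
Note: A statement and its contrapositive are logically equivalent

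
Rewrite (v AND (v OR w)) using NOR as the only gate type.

((v NOR v) NOR (((v NOR w) NOR (v NOR w)) NOR ((v NOR w) NOR (v NOR w))))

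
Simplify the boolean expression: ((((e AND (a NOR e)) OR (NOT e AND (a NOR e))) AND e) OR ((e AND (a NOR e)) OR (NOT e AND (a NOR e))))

By absorption (E OR (E AND v) = E) then distribution ((E AND v) OR (E AND NOT v) = E):
= (a NOR e)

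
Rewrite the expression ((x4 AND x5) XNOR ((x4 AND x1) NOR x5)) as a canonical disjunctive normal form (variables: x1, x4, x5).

(NOT x1 AND NOT x4 AND x5) OR (x1 AND NOT x4 AND x5) OR (x1 AND x4 AND NOT x5)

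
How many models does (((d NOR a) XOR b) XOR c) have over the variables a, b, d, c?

Satisfying assignments: (0,0,0,0), (0,0,1,1), (0,1,0,1), (0,1,1,0), (1,0,0,1), (1,0,1,1), (1,1,0,0), (1,1,1,0)
Count: 8 out of 16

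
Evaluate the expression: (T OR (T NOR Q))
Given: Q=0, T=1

Substituting: (1 OR (1 NOR 0))
= 1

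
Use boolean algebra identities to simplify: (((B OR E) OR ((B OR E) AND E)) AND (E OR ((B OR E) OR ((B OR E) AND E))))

By absorption (E AND (E OR v) = E) then absorption (E OR (E AND v) = E):
= (B OR E)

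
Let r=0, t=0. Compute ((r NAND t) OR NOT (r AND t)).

Substituting: ((0 NAND 0) OR NOT (0 AND 0))
= 1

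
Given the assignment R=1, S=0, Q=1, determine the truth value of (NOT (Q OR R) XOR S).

Substituting: (NOT (1 OR 1) XOR 0)
= 0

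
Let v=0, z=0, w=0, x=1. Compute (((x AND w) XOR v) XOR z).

Substituting: (((1 AND 0) XOR 0) XOR 0)
= 0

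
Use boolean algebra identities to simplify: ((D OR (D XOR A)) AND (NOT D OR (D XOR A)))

By distribution ((E OR v) AND (E OR NOT v) = E):
= (D XOR A)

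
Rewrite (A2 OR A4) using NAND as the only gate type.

((A2 NAND A2) NAND (A4 NAND A4))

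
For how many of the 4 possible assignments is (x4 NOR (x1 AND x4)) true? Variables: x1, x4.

Satisfying assignments: (0,0), (1,0)
Count: 2 out of 4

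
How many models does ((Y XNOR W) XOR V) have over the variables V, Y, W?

Satisfying assignments: (0,0,0), (0,1,1), (1,0,1), (1,1,0)
Count: 4 out of 8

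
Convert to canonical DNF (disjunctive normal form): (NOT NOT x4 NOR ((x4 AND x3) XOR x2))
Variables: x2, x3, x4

(NOT x2 AND NOT x3 AND NOT x4) OR (NOT x2 AND x3 AND NOT x4)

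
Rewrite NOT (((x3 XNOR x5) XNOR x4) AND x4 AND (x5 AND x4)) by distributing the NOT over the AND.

NOT ((x3 XNOR x5) XNOR x4) OR NOT x4 OR NOT (x5 AND x4)
De Morgan's: NOT(AND of terms) = OR of negations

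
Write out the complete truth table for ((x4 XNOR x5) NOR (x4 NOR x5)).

x4 | x5 | Output
----------------
0 | 0 | 0
0 | 1 | 1
1 | 0 | 1
1 | 1 | 0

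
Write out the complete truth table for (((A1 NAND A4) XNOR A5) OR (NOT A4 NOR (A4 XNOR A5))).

A1 | A5 | A4 | Output
---------------------
0 | 0 | 0 | 0
0 | 0 | 1 | 1
0 | 1 | 0 | 1
0 | 1 | 1 | 1
1 | 0 | 0 | 0
1 | 0 | 1 | 1
1 | 1 | 0 | 1
1 | 1 | 1 | 0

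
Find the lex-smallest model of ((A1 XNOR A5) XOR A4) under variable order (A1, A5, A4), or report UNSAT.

A1=0, A5=0, A4=0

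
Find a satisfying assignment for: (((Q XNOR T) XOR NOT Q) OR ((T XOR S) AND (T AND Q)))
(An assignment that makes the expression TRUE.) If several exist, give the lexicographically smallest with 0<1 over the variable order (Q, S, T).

Q=0, S=0, T=1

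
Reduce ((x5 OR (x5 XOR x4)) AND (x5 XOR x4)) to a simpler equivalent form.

By absorption (E AND (E OR v) = E):
= (x5 XOR x4)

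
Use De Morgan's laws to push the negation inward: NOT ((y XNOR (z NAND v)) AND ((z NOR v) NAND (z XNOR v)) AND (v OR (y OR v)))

NOT (y XNOR (z NAND v)) OR NOT ((z NOR v) NAND (z XNOR v)) OR NOT (v OR (y OR v))
De Morgan's: NOT(AND of terms) = OR of negations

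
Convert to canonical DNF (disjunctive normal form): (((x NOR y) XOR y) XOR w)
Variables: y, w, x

(NOT y AND NOT w AND NOT x) OR (NOT y AND w AND x) OR (y AND NOT w AND NOT x) OR (y AND NOT w AND x)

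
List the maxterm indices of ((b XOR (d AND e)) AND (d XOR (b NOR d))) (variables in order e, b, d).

ΠM(0, 1, 2, 4, 6, 7) = (e OR b OR d) AND (e OR b OR NOT d) AND (e OR NOT b OR d) AND (NOT e OR b OR d) AND (NOT e OR NOT b OR d) AND (NOT e OR NOT b OR NOT d)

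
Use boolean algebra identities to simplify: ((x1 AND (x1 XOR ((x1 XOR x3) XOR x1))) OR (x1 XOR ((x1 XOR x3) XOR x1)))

By absorption (E OR (E AND v) = E) then XOR self-cancellation ((E XOR v) XOR v = E):
= (x1 XOR x3)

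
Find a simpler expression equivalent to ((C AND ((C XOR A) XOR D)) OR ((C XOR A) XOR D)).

By absorption (E OR (E AND v) = E):
= ((C XOR A) XOR D)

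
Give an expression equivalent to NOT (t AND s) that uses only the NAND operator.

(((t NAND s) NAND (t NAND s)) NAND ((t NAND s) NAND (t NAND s)))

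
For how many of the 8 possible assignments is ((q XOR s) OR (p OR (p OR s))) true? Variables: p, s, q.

Satisfying assignments: (0,0,1), (0,1,0), (0,1,1), (1,0,0), (1,0,1), (1,1,0), (1,1,1)
Count: 7 out of 8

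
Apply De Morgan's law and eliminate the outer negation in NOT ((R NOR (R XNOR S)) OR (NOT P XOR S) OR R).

NOT (R NOR (R XNOR S)) AND NOT (NOT P XOR S) AND NOT R
De Morgan's: NOT(OR of terms) = AND of negations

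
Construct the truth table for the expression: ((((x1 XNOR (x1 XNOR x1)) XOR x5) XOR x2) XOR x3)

x5 | x2 | x1 | x3 | Output
--------------------------
0 | 0 | 0 | 0 | 0
0 | 0 | 0 | 1 | 1
0 | 0 | 1 | 0 | 1
0 | 0 | 1 | 1 | 0
0 | 1 | 0 | 0 | 1
0 | 1 | 0 | 1 | 0
0 | 1 | 1 | 0 | 0
0 | 1 | 1 | 1 | 1
1 | 0 | 0 | 0 | 1
1 | 0 | 0 | 1 | 0
1 | 0 | 1 | 0 | 0
1 | 0 | 1 | 1 | 1
1 | 1 | 0 | 0 | 0
1 | 1 | 0 | 1 | 1
1 | 1 | 1 | 0 | 1
1 | 1 | 1 | 1 | 0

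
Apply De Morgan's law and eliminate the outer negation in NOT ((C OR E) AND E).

NOT (C OR E) OR NOT E
De Morgan's: NOT(AND of terms) = OR of negations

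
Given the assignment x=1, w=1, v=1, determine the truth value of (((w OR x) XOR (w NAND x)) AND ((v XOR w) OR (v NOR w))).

Substituting: (((1 OR 1) XOR (1 NAND 1)) AND ((1 XOR 1) OR (1 NOR 1)))
= 0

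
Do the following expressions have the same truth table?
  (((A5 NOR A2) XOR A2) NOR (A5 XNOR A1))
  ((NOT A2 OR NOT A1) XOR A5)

No. Counterexample: with A1=0, A5=0, A2=0, Expression 1 = 0 but Expression 2 = 1.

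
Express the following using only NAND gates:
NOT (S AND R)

(((S NAND R) NAND (S NAND R)) NAND ((S NAND R) NAND (S NAND R)))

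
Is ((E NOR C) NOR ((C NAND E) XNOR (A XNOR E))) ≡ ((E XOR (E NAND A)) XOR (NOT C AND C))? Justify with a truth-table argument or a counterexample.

No. Counterexample: with A=0, C=0, E=0, Expression 1 = 0 but Expression 2 = 1.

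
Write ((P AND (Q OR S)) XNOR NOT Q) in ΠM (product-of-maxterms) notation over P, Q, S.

ΠM(0, 1, 4, 6, 7) = (P OR Q OR S) AND (P OR Q OR NOT S) AND (NOT P OR Q OR S) AND (NOT P OR NOT Q OR S) AND (NOT P OR NOT Q OR NOT S)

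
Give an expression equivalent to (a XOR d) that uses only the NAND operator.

((a NAND (a NAND d)) NAND (d NAND (a NAND d)))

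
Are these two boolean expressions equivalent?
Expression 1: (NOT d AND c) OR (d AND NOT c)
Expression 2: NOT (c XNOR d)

Yes, they are equivalent — the two output columns agree on all 4 assignments:
d | c | Expression 1 | Expression 2
-----------------------------------
0 | 0 | 0 | 0
0 | 1 | 1 | 1
1 | 0 | 1 | 1
1 | 1 | 0 | 0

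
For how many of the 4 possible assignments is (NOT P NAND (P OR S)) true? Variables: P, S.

Satisfying assignments: (0,0), (1,0), (1,1)
Count: 3 out of 4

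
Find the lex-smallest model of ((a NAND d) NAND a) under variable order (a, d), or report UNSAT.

a=0, d=0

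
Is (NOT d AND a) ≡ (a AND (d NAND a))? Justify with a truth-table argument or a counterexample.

Yes, they are equivalent — the two output columns agree on all 4 assignments:
d | a | Expression 1 | Expression 2
-----------------------------------
0 | 0 | 0 | 0
0 | 1 | 1 | 1
1 | 0 | 0 | 0
1 | 1 | 0 | 0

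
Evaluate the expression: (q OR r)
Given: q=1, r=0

Substituting: (1 OR 0)
= 1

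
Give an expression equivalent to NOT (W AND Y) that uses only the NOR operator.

(((W NOR W) NOR (Y NOR Y)) NOR ((W NOR W) NOR (Y NOR Y)))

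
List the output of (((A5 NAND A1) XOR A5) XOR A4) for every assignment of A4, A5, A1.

A4 | A5 | A1 | Output
---------------------
0 | 0 | 0 | 1
0 | 0 | 1 | 1
0 | 1 | 0 | 0
0 | 1 | 1 | 1
1 | 0 | 0 | 0
1 | 0 | 1 | 0
1 | 1 | 0 | 1
1 | 1 | 1 | 0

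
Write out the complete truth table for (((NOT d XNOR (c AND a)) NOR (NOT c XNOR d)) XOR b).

a | b | c | d | Output
----------------------
0 | 0 | 0 | 0 | 1
0 | 0 | 0 | 1 | 0
0 | 0 | 1 | 0 | 0
0 | 0 | 1 | 1 | 0
0 | 1 | 0 | 0 | 0
0 | 1 | 0 | 1 | 1
0 | 1 | 1 | 0 | 1
0 | 1 | 1 | 1 | 1
1 | 0 | 0 | 0 | 1
1 | 0 | 0 | 1 | 0
1 | 0 | 1 | 0 | 0
1 | 0 | 1 | 1 | 1
1 | 1 | 0 | 0 | 0
1 | 1 | 0 | 1 | 1
1 | 1 | 1 | 0 | 1
1 | 1 | 1 | 1 | 0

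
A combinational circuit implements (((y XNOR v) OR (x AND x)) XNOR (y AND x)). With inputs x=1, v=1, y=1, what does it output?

Substituting: (((1 XNOR 1) OR (1 AND 1)) XNOR (1 AND 1))
= 1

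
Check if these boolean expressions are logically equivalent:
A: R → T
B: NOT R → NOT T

No, Inverse is not equivalent to original (counterexample: T=0, R=1)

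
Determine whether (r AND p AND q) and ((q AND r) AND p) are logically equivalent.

Yes, they are equivalent — the two output columns agree on all 8 assignments:
r | p | q | Expression 1 | Expression 2
---------------------------------------
0 | 0 | 0 | 0 | 0
0 | 0 | 1 | 0 | 0
0 | 1 | 0 | 0 | 0
0 | 1 | 1 | 0 | 0
1 | 0 | 0 | 0 | 0
1 | 0 | 1 | 0 | 0
1 | 1 | 0 | 0 | 0
1 | 1 | 1 | 1 | 1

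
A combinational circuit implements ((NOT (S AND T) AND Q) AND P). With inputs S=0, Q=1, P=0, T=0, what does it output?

Substituting: ((NOT (0 AND 0) AND 1) AND 0)
= 0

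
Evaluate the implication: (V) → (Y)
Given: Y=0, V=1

Antecedent (V) = 1; consequent (Y) = 0.
1 → 0 = 0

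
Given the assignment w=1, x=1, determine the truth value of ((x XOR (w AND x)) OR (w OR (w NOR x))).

Substituting: ((1 XOR (1 AND 1)) OR (1 OR (1 NOR 1)))
= 1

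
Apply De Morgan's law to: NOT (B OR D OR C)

NOT B AND NOT D AND NOT C
De Morgan's: NOT(OR of terms) = AND of negations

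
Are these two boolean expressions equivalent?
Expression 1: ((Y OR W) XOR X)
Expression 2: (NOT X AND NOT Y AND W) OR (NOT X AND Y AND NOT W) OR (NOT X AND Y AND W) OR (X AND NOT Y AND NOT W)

Yes, they are equivalent — the two output columns agree on all 8 assignments:
X | Y | W | Expression 1 | Expression 2
---------------------------------------
0 | 0 | 0 | 0 | 0
0 | 0 | 1 | 1 | 1
0 | 1 | 0 | 1 | 1
0 | 1 | 1 | 1 | 1
1 | 0 | 0 | 1 | 1
1 | 0 | 1 | 0 | 0
1 | 1 | 0 | 0 | 0
1 | 1 | 1 | 0 | 0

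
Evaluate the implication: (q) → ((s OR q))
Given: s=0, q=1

Antecedent (q) = 1; consequent ((s OR q)) = 1.
1 → 1 = 1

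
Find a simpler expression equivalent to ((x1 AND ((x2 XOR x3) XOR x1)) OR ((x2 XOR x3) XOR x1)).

By absorption (E OR (E AND v) = E):
= ((x2 XOR x3) XOR x1)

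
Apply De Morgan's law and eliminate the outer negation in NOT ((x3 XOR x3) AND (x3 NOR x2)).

NOT (x3 XOR x3) OR NOT (x3 NOR x2)
De Morgan's: NOT(AND of terms) = OR of negations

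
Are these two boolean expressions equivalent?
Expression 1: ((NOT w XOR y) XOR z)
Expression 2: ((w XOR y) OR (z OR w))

No. Counterexample: with w=0, y=0, z=0, Expression 1 = 1 but Expression 2 = 0.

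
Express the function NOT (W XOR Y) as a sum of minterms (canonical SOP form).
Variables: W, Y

Σm(0, 3) = (NOT W AND NOT Y) OR (W AND Y)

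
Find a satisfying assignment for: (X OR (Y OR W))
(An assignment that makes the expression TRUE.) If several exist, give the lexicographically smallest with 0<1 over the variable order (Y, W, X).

Y=0, W=0, X=1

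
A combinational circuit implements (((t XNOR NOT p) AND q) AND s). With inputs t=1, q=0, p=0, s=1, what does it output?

Substituting: (((1 XNOR NOT 0) AND 0) AND 1)
= 0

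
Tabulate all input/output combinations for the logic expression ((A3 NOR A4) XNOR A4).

A4 | A3 | Output
----------------
0 | 0 | 0
0 | 1 | 1
1 | 0 | 0
1 | 1 | 0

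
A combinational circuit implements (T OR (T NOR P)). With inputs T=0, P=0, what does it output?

Substituting: (0 OR (0 NOR 0))
= 1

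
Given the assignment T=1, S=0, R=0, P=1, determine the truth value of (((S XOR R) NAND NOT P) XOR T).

Substituting: (((0 XOR 0) NAND NOT 1) XOR 1)
= 0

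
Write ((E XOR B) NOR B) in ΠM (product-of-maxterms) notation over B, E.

ΠM(1, 2, 3) = (B OR NOT E) AND (NOT B OR E) AND (NOT B OR NOT E)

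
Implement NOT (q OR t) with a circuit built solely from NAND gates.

(((q NAND q) NAND (t NAND t)) NAND ((q NAND q) NAND (t NAND t)))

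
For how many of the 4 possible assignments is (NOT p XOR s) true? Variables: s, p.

Satisfying assignments: (0,0), (1,1)
Count: 2 out of 4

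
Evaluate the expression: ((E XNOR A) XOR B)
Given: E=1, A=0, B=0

Substituting: ((1 XNOR 0) XOR 0)
= 0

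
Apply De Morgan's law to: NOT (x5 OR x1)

NOT x5 AND NOT x1
De Morgan's: NOT(OR of terms) = AND of negations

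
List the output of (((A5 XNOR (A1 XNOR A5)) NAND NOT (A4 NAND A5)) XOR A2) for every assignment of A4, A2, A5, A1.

A4 | A2 | A5 | A1 | Output
--------------------------
0 | 0 | 0 | 0 | 1
0 | 0 | 0 | 1 | 1
0 | 0 | 1 | 0 | 1
0 | 0 | 1 | 1 | 1
0 | 1 | 0 | 0 | 0
0 | 1 | 0 | 1 | 0
0 | 1 | 1 | 0 | 0
0 | 1 | 1 | 1 | 0
1 | 0 | 0 | 0 | 1
1 | 0 | 0 | 1 | 1
1 | 0 | 1 | 0 | 1
1 | 0 | 1 | 1 | 0
1 | 1 | 0 | 0 | 0
1 | 1 | 0 | 1 | 0
1 | 1 | 1 | 0 | 0
1 | 1 | 1 | 1 | 1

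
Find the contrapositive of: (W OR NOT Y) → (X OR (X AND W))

Contrapositive: NOT (X OR (X AND W)) → NOT (W OR NOT Y)
Note: A statement and its contrapositive are logically equivalent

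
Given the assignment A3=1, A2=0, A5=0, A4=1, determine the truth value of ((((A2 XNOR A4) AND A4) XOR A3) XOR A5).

Substituting: ((((0 XNOR 1) AND 1) XOR 1) XOR 0)
= 1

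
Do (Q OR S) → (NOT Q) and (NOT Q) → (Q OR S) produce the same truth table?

No, Converse is not equivalent to original (counterexample: S=0, Q=0, T=0)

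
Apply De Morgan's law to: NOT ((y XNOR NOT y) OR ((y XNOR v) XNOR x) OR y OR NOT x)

NOT (y XNOR NOT y) AND NOT ((y XNOR v) XNOR x) AND NOT y AND x
De Morgan's: NOT(OR of terms) = AND of negations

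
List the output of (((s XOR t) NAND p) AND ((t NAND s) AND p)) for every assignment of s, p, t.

s | p | t | Output
------------------
0 | 0 | 0 | 0
0 | 0 | 1 | 0
0 | 1 | 0 | 1
0 | 1 | 1 | 0
1 | 0 | 0 | 0
1 | 0 | 1 | 0
1 | 1 | 0 | 0
1 | 1 | 1 | 0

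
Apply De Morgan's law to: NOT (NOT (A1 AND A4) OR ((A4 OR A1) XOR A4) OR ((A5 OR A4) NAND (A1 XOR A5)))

(A1 AND A4) AND NOT ((A4 OR A1) XOR A4) AND NOT ((A5 OR A4) NAND (A1 XOR A5))
De Morgan's: NOT(OR of terms) = AND of negations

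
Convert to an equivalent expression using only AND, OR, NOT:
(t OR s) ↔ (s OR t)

((t OR s) AND (s OR t)) OR (NOT (t OR s) AND NOT (s OR t))
(Biconditional = both true or both false)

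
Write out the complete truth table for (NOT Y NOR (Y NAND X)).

Y | X | Output
--------------
0 | 0 | 0
0 | 1 | 0
1 | 0 | 0
1 | 1 | 1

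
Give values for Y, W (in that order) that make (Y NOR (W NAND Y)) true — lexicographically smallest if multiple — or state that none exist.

UNSATISFIABLE - no assignment makes this expression true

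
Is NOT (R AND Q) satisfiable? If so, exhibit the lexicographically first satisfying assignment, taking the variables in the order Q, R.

Q=0, R=0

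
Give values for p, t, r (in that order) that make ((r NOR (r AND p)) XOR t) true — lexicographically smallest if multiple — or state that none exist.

p=0, t=0, r=0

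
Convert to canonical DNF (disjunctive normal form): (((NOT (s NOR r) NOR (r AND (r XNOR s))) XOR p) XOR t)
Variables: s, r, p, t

(NOT s AND NOT r AND NOT p AND NOT t) OR (NOT s AND NOT r AND p AND t) OR (NOT s AND r AND NOT p AND t) OR (NOT s AND r AND p AND NOT t) OR (s AND NOT r AND NOT p AND t) OR (s AND NOT r AND p AND NOT t) OR (s AND r AND NOT p AND t) OR (s AND r AND p AND NOT t)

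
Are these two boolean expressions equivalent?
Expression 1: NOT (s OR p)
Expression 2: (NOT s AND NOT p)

Yes, they are equivalent — the two output columns agree on all 4 assignments:
s | p | Expression 1 | Expression 2
-----------------------------------
0 | 0 | 1 | 1
0 | 1 | 0 | 0
1 | 0 | 0 | 0
1 | 1 | 0 | 0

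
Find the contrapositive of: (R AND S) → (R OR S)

Contrapositive: NOT (R OR S) → NOT (R AND S)
Note: A statement and its contrapositive are logically equivalent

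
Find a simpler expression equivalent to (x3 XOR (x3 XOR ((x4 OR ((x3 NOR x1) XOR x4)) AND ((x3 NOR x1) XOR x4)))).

By XOR self-cancellation ((E XOR v) XOR v = E) then absorption (E AND (E OR v) = E):
= ((x3 NOR x1) XOR x4)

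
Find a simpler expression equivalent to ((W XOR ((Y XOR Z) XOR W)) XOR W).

By XOR self-cancellation ((E XOR v) XOR v = E):
= ((Y XOR Z) XOR W)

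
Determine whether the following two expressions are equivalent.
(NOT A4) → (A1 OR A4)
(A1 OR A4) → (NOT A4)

No, Converse is not equivalent to original (counterexample: A4=0, A1=0)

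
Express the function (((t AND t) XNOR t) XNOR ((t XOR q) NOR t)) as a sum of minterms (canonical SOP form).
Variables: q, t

Σm(0) = (NOT q AND NOT t)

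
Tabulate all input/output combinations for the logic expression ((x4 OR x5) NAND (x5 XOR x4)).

x4 | x5 | Output
----------------
0 | 0 | 1
0 | 1 | 0
1 | 0 | 0
1 | 1 | 1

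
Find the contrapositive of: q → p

Contrapositive: NOT p → NOT q
Note: A statement and its contrapositive are logically equivalent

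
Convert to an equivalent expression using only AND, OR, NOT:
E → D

NOT E OR D
(Implication elimination: A → B = NOT A OR B)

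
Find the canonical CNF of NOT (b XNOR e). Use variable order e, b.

(e OR b) AND (NOT e OR NOT b)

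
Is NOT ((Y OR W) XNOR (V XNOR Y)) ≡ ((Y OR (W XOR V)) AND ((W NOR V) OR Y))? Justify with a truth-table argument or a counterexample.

No. Counterexample: with W=0, V=0, Y=0, Expression 1 = 1 but Expression 2 = 0.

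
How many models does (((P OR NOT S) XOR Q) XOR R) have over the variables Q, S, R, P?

Satisfying assignments: (0,0,0,0), (0,0,0,1), (0,1,0,1), (0,1,1,0), (1,0,1,0), (1,0,1,1), (1,1,0,0), (1,1,1,1)
Count: 8 out of 16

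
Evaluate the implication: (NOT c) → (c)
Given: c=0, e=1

Antecedent (NOT c) = 1; consequent (c) = 0.
1 → 0 = 0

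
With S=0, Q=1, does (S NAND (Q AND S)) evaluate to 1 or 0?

Substituting: (0 NAND (1 AND 0))
= 1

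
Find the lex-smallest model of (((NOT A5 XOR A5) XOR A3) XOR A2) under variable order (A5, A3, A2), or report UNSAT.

A5=0, A3=0, A2=0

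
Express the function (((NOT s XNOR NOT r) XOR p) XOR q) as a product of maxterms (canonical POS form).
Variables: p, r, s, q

ΠM(1, 2, 4, 7, 8, 11, 13, 14) = (p OR r OR s OR NOT q) AND (p OR r OR NOT s OR q) AND (p OR NOT r OR s OR q) AND (p OR NOT r OR NOT s OR NOT q) AND (NOT p OR r OR s OR q) AND (NOT p OR r OR NOT s OR NOT q) AND (NOT p OR NOT r OR s OR NOT q) AND (NOT p OR NOT r OR NOT s OR q)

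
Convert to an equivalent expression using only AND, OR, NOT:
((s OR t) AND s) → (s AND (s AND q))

NOT ((s OR t) AND s) OR (s AND (s AND q))
(Implication elimination: A → B = NOT A OR B)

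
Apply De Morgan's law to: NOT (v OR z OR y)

NOT v AND NOT z AND NOT y
De Morgan's: NOT(OR of terms) = AND of negations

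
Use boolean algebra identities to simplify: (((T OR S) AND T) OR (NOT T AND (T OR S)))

By distribution ((E AND v) OR (E AND NOT v) = E):
= (T OR S)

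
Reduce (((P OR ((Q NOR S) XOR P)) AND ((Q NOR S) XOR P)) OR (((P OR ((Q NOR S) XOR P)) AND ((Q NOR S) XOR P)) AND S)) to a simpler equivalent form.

By absorption (E OR (E AND v) = E) then absorption (E AND (E OR v) = E):
= ((Q NOR S) XOR P)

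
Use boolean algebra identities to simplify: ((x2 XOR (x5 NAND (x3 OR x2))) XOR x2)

By XOR self-cancellation ((E XOR v) XOR v = E):
= (x5 NAND (x3 OR x2))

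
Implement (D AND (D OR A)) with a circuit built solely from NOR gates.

((D NOR D) NOR (((D NOR A) NOR (D NOR A)) NOR ((D NOR A) NOR (D NOR A))))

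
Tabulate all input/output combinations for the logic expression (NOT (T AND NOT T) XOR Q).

Q | T | Output
--------------
0 | 0 | 1
0 | 1 | 1
1 | 0 | 0
1 | 1 | 0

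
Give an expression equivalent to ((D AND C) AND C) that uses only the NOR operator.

((((D NOR D) NOR (C NOR C)) NOR ((D NOR D) NOR (C NOR C))) NOR (C NOR C))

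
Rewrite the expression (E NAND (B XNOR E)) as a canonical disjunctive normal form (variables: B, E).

(NOT B AND NOT E) OR (NOT B AND E) OR (B AND NOT E)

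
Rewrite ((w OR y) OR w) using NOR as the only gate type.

((((w NOR y) NOR (w NOR y)) NOR w) NOR (((w NOR y) NOR (w NOR y)) NOR w))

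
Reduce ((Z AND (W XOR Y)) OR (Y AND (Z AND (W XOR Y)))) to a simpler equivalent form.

By absorption (E OR (E AND v) = E):
= (Z AND (W XOR Y))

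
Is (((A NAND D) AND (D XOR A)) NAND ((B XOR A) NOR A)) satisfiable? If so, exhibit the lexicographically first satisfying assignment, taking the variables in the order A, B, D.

A=0, B=0, D=0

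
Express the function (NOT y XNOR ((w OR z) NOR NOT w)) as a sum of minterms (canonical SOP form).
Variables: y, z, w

Σm(4, 5, 6, 7) = (y AND NOT z AND NOT w) OR (y AND NOT z AND w) OR (y AND z AND NOT w) OR (y AND z AND w)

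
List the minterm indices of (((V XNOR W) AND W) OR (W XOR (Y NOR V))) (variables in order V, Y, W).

Σm(0, 3, 5, 7) = (NOT V AND NOT Y AND NOT W) OR (NOT V AND Y AND W) OR (V AND NOT Y AND W) OR (V AND Y AND W)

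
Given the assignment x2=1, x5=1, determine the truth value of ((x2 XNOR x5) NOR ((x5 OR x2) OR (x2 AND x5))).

Substituting: ((1 XNOR 1) NOR ((1 OR 1) OR (1 AND 1)))
= 0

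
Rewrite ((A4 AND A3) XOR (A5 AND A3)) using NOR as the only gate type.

((((((A4 NOR A4) NOR (A3 NOR A3)) NOR ((A5 NOR A5) NOR (A3 NOR A3))) NOR (((A4 NOR A4) NOR (A3 NOR A3)) NOR ((A5 NOR A5) NOR (A3 NOR A3)))) NOR ((((A4 NOR A4) NOR (A3 NOR A3)) NOR ((A5 NOR A5) NOR (A3 NOR A3))) NOR (((A4 NOR A4) NOR (A3 NOR A3)) NOR ((A5 NOR A5) NOR (A3 NOR A3))))) NOR ((((((A4 NOR A4) NOR (A3 NOR A3)) NOR ((A4 NOR A4) NOR (A3 NOR A3))) NOR (((A5 NOR A5) NOR (A3 NOR A3)) NOR ((A5 NOR A5) NOR (A3 NOR A3)))) NOR ((((A4 NOR A4) NOR (A3 NOR A3)) NOR ((A4 NOR A4) NOR (A3 NOR A3))) NOR (((A5 NOR A5) NOR (A3 NOR A3)) NOR ((A5 NOR A5) NOR (A3 NOR A3))))) NOR (((((A4 NOR A4) NOR (A3 NOR A3)) NOR ((A4 NOR A4) NOR (A3 NOR A3))) NOR (((A5 NOR A5) NOR (A3 NOR A3)) NOR ((A5 NOR A5) NOR (A3 NOR A3)))) NOR ((((A4 NOR A4) NOR (A3 NOR A3)) NOR ((A4 NOR A4) NOR (A3 NOR A3))) NOR (((A5 NOR A5) NOR (A3 NOR A3)) NOR ((A5 NOR A5) NOR (A3 NOR A3)))))))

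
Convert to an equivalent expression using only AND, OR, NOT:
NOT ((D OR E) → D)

(D OR E) AND NOT D
(Negated implication: NOT(A → B) = A AND NOT B)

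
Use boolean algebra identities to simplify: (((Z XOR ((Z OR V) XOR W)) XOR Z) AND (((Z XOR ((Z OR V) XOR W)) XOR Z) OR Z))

By absorption (E AND (E OR v) = E) then XOR self-cancellation ((E XOR v) XOR v = E):
= ((Z OR V) XOR W)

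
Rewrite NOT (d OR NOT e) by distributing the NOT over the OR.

NOT d AND e
De Morgan's: NOT(OR of terms) = AND of negations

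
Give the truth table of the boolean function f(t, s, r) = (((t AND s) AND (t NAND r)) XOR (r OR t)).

t | s | r | Output
------------------
0 | 0 | 0 | 0
0 | 0 | 1 | 1
0 | 1 | 0 | 0
0 | 1 | 1 | 1
1 | 0 | 0 | 1
1 | 0 | 1 | 1
1 | 1 | 0 | 0
1 | 1 | 1 | 1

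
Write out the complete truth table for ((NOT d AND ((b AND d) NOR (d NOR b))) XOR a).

a | b | d | Output
------------------
0 | 0 | 0 | 0
0 | 0 | 1 | 0
0 | 1 | 0 | 1
0 | 1 | 1 | 0
1 | 0 | 0 | 1
1 | 0 | 1 | 1
1 | 1 | 0 | 0
1 | 1 | 1 | 1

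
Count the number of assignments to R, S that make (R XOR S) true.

Satisfying assignments: (0,1), (1,0)
Count: 2 out of 4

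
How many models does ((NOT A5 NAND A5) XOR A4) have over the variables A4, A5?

Satisfying assignments: (0,0), (0,1)
Count: 2 out of 4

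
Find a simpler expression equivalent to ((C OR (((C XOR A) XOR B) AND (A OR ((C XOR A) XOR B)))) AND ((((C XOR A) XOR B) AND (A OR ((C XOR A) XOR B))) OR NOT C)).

By distribution ((E OR v) AND (E OR NOT v) = E) then absorption (E AND (E OR v) = E):
= ((C XOR A) XOR B)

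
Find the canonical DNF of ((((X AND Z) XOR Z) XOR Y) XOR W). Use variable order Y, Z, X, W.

(NOT Y AND NOT Z AND NOT X AND W) OR (NOT Y AND NOT Z AND X AND W) OR (NOT Y AND Z AND NOT X AND NOT W) OR (NOT Y AND Z AND X AND W) OR (Y AND NOT Z AND NOT X AND NOT W) OR (Y AND NOT Z AND X AND NOT W) OR (Y AND Z AND NOT X AND W) OR (Y AND Z AND X AND NOT W)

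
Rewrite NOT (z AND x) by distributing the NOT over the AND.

NOT z OR NOT x
De Morgan's: NOT(AND of terms) = OR of negations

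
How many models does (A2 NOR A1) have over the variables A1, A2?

Satisfying assignments: (0,0)
Count: 1 out of 4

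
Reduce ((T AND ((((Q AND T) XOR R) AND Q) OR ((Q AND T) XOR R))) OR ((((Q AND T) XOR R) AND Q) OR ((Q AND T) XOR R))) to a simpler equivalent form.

By absorption (E OR (E AND v) = E) then absorption (E OR (E AND v) = E):
= ((Q AND T) XOR R)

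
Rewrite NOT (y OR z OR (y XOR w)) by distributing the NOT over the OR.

NOT y AND NOT z AND NOT (y XOR w)
De Morgan's: NOT(OR of terms) = AND of negations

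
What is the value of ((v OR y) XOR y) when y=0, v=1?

Substituting: ((1 OR 0) XOR 0)
= 1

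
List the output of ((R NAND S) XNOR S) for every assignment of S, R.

S | R | Output
--------------
0 | 0 | 0
0 | 1 | 0
1 | 0 | 1
1 | 1 | 0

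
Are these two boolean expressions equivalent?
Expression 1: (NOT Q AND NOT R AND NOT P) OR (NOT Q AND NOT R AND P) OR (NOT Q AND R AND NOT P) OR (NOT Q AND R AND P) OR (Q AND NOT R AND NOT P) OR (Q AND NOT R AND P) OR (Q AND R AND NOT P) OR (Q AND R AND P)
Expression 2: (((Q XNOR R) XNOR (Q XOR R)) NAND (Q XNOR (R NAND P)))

Yes, they are equivalent — the two output columns agree on all 8 assignments:
Q | R | P | Expression 1 | Expression 2
---------------------------------------
0 | 0 | 0 | 1 | 1
0 | 0 | 1 | 1 | 1
0 | 1 | 0 | 1 | 1
0 | 1 | 1 | 1 | 1
1 | 0 | 0 | 1 | 1
1 | 0 | 1 | 1 | 1
1 | 1 | 0 | 1 | 1
1 | 1 | 1 | 1 | 1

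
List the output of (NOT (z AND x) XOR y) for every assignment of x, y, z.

x | y | z | Output
------------------
0 | 0 | 0 | 1
0 | 0 | 1 | 1
0 | 1 | 0 | 0
0 | 1 | 1 | 0
1 | 0 | 0 | 1
1 | 0 | 1 | 0
1 | 1 | 0 | 0
1 | 1 | 1 | 1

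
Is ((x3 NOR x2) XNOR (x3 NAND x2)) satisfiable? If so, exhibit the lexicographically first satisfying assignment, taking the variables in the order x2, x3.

x2=0, x3=0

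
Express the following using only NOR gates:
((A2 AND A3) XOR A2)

((((((A2 NOR A2) NOR (A3 NOR A3)) NOR A2) NOR (((A2 NOR A2) NOR (A3 NOR A3)) NOR A2)) NOR ((((A2 NOR A2) NOR (A3 NOR A3)) NOR A2) NOR (((A2 NOR A2) NOR (A3 NOR A3)) NOR A2))) NOR ((((((A2 NOR A2) NOR (A3 NOR A3)) NOR ((A2 NOR A2) NOR (A3 NOR A3))) NOR (A2 NOR A2)) NOR ((((A2 NOR A2) NOR (A3 NOR A3)) NOR ((A2 NOR A2) NOR (A3 NOR A3))) NOR (A2 NOR A2))) NOR (((((A2 NOR A2) NOR (A3 NOR A3)) NOR ((A2 NOR A2) NOR (A3 NOR A3))) NOR (A2 NOR A2)) NOR ((((A2 NOR A2) NOR (A3 NOR A3)) NOR ((A2 NOR A2) NOR (A3 NOR A3))) NOR (A2 NOR A2)))))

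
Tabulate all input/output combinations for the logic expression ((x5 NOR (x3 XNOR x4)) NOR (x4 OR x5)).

x4 | x3 | x5 | Output
---------------------
0 | 0 | 0 | 1
0 | 0 | 1 | 0
0 | 1 | 0 | 0
0 | 1 | 1 | 0
1 | 0 | 0 | 0
1 | 0 | 1 | 0
1 | 1 | 0 | 0
1 | 1 | 1 | 0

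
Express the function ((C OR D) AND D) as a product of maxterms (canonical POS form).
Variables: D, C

ΠM(0, 1) = (D OR C) AND (D OR NOT C)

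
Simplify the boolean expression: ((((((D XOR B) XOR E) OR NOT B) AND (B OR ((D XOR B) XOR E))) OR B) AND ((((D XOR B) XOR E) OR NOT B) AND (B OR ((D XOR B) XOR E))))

By absorption (E AND (E OR v) = E) then distribution ((E OR v) AND (E OR NOT v) = E):
= ((D XOR B) XOR E)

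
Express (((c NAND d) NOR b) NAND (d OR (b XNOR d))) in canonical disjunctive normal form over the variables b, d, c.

(NOT b AND NOT d AND NOT c) OR (NOT b AND NOT d AND c) OR (NOT b AND d AND NOT c) OR (b AND NOT d AND NOT c) OR (b AND NOT d AND c) OR (b AND d AND NOT c) OR (b AND d AND c)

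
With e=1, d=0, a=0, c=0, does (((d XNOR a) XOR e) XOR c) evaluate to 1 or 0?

Substituting: (((0 XNOR 0) XOR 1) XOR 0)
= 0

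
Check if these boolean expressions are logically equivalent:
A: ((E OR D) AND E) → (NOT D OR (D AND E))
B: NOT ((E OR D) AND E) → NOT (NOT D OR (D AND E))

No, Inverse is not equivalent to original (counterexample: E=0, D=0)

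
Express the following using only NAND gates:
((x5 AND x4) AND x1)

((((x5 NAND x4) NAND (x5 NAND x4)) NAND x1) NAND (((x5 NAND x4) NAND (x5 NAND x4)) NAND x1))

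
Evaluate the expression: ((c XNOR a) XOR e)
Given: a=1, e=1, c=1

Substituting: ((1 XNOR 1) XOR 1)
= 0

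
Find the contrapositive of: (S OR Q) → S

Contrapositive: NOT S → NOT (S OR Q)
Note: A statement and its contrapositive are logically equivalent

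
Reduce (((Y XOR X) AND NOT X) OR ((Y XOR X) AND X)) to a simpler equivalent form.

By distribution ((E AND v) OR (E AND NOT v) = E):
= (Y XOR X)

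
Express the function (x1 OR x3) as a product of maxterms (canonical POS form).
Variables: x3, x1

ΠM(0) = (x3 OR x1)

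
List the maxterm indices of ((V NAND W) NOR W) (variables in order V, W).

ΠM(0, 1, 2, 3) = (V OR W) AND (V OR NOT W) AND (NOT V OR W) AND (NOT V OR NOT W)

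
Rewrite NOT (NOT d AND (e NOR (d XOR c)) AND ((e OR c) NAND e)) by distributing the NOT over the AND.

d OR NOT (e NOR (d XOR c)) OR NOT ((e OR c) NAND e)
De Morgan's: NOT(AND of terms) = OR of negations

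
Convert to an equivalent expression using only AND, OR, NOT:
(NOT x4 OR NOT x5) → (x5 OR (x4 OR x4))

NOT (NOT x4 OR NOT x5) OR (x5 OR (x4 OR x4))
(Implication elimination: A → B = NOT A OR B)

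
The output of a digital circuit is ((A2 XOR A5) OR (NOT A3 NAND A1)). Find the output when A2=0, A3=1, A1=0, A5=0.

Substituting: ((0 XOR 0) OR (NOT 1 NAND 0))
= 1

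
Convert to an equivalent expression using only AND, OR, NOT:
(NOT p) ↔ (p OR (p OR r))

((NOT p) AND (p OR (p OR r))) OR (p AND NOT (p OR (p OR r)))
(Biconditional = both true or both false)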